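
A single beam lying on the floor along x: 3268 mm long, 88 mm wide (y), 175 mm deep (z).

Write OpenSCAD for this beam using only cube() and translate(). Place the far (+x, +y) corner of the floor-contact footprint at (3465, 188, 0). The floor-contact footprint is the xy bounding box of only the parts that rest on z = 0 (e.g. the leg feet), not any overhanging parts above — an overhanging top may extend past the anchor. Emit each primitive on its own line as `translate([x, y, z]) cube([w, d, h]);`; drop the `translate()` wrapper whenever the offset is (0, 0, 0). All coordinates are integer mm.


translate([197, 100, 0]) cube([3268, 88, 175]);


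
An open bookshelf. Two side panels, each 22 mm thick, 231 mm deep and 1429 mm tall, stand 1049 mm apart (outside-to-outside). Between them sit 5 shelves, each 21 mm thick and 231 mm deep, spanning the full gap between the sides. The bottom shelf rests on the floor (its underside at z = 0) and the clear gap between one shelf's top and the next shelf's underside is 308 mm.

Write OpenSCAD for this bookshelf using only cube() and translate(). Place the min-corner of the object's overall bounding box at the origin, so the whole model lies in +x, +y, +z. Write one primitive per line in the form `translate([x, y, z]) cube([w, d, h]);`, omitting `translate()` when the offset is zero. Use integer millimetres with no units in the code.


cube([22, 231, 1429]);
translate([1027, 0, 0]) cube([22, 231, 1429]);
translate([22, 0, 0]) cube([1005, 231, 21]);
translate([22, 0, 329]) cube([1005, 231, 21]);
translate([22, 0, 658]) cube([1005, 231, 21]);
translate([22, 0, 987]) cube([1005, 231, 21]);
translate([22, 0, 1316]) cube([1005, 231, 21]);


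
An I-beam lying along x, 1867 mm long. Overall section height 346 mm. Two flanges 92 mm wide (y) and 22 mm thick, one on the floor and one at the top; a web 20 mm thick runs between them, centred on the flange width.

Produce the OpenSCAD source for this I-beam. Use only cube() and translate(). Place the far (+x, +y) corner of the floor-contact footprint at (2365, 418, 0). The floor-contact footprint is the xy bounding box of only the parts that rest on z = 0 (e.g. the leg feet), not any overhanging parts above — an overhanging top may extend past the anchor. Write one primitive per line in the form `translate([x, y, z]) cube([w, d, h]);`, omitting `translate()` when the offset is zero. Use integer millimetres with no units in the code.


translate([498, 326, 0]) cube([1867, 92, 22]);
translate([498, 362, 22]) cube([1867, 20, 302]);
translate([498, 326, 324]) cube([1867, 92, 22]);


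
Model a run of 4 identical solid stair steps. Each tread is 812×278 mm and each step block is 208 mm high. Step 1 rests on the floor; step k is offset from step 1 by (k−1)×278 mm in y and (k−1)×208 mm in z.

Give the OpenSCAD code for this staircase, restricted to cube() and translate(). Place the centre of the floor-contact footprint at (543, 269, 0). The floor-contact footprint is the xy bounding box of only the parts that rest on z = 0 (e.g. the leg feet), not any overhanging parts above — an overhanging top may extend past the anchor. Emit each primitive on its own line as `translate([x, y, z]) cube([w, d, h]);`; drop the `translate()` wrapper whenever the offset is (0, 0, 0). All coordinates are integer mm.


translate([137, 130, 0]) cube([812, 278, 208]);
translate([137, 408, 208]) cube([812, 278, 208]);
translate([137, 686, 416]) cube([812, 278, 208]);
translate([137, 964, 624]) cube([812, 278, 208]);


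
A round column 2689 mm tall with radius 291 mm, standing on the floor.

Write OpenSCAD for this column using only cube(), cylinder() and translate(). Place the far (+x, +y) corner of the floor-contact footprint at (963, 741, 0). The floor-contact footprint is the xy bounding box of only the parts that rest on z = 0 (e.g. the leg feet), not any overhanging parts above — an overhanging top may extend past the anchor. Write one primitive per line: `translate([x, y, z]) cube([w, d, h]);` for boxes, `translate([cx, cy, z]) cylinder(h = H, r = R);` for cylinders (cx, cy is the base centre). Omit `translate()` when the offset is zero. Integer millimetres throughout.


translate([672, 450, 0]) cylinder(h = 2689, r = 291);


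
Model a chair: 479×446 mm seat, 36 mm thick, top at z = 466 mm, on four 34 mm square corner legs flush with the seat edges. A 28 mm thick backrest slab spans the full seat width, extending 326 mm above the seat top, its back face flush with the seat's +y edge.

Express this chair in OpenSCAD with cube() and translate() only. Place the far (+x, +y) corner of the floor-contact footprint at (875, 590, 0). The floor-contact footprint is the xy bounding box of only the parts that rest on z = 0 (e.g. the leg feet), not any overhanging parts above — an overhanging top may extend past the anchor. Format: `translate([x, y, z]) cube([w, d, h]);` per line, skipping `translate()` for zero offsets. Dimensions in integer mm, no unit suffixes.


translate([396, 144, 430]) cube([479, 446, 36]);
translate([396, 144, 0]) cube([34, 34, 430]);
translate([841, 144, 0]) cube([34, 34, 430]);
translate([396, 556, 0]) cube([34, 34, 430]);
translate([841, 556, 0]) cube([34, 34, 430]);
translate([396, 562, 466]) cube([479, 28, 326]);


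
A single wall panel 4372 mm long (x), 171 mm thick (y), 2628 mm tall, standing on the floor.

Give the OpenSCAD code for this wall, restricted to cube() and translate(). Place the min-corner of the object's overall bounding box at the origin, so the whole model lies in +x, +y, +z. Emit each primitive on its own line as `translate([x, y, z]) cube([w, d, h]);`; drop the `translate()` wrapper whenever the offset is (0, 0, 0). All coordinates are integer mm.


cube([4372, 171, 2628]);


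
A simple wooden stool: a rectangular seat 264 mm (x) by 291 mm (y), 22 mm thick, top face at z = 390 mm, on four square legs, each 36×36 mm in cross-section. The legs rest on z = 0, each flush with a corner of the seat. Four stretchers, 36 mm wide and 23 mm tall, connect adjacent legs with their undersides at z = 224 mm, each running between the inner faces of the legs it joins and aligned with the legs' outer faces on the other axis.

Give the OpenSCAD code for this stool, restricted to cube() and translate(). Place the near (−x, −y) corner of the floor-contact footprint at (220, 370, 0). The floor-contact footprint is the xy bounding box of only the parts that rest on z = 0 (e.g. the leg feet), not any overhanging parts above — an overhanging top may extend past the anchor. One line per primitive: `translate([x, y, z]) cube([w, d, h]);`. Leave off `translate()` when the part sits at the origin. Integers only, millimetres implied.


translate([220, 370, 368]) cube([264, 291, 22]);
translate([220, 370, 0]) cube([36, 36, 368]);
translate([448, 370, 0]) cube([36, 36, 368]);
translate([220, 625, 0]) cube([36, 36, 368]);
translate([448, 625, 0]) cube([36, 36, 368]);
translate([256, 370, 224]) cube([192, 36, 23]);
translate([256, 625, 224]) cube([192, 36, 23]);
translate([220, 406, 224]) cube([36, 219, 23]);
translate([448, 406, 224]) cube([36, 219, 23]);


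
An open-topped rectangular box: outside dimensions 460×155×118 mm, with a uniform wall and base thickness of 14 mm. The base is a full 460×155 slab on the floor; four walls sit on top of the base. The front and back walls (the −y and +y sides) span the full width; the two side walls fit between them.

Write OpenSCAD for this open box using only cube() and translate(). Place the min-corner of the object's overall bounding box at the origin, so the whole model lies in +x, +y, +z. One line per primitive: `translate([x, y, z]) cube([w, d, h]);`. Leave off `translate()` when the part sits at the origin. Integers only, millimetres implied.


cube([460, 155, 14]);
translate([0, 0, 14]) cube([460, 14, 104]);
translate([0, 141, 14]) cube([460, 14, 104]);
translate([0, 14, 14]) cube([14, 127, 104]);
translate([446, 14, 14]) cube([14, 127, 104]);


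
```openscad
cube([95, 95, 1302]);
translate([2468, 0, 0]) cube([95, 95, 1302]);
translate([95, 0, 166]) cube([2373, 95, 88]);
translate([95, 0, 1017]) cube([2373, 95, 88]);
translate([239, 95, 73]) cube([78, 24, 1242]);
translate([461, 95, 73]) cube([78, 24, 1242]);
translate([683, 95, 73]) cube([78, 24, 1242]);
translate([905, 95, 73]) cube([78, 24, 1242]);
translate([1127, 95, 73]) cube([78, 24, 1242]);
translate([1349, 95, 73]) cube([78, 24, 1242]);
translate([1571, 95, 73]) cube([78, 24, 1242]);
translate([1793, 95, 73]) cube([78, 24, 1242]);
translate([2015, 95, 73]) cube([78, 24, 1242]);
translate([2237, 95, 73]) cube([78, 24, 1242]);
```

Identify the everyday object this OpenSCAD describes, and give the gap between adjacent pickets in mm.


A fence section. The picket gap is 144 mm.

Two posts, two rails, 10 pickets — a fence section. Span 2373 mm holds 10 pickets of 78 mm with 11 equal gaps: ⌊(2373 − 10·78) / 11⌋ = 144 mm.


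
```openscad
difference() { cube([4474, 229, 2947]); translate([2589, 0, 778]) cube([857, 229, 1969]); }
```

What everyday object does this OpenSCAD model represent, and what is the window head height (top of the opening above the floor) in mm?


A wall with a window opening. The window head height is 2747 mm.

A wall with a rectangular opening subtracted — a window. Sill at z = 778, opening 1969 mm tall, so the head is at 778 + 1969 = 2747 mm.


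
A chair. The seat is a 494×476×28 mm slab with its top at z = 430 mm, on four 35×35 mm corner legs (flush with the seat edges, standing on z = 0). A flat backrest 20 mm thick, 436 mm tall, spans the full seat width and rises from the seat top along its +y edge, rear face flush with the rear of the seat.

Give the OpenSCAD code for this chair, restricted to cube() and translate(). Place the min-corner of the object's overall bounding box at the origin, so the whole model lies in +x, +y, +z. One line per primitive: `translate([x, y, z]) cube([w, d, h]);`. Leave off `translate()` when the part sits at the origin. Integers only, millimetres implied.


translate([0, 0, 402]) cube([494, 476, 28]);
cube([35, 35, 402]);
translate([459, 0, 0]) cube([35, 35, 402]);
translate([0, 441, 0]) cube([35, 35, 402]);
translate([459, 441, 0]) cube([35, 35, 402]);
translate([0, 456, 430]) cube([494, 20, 436]);


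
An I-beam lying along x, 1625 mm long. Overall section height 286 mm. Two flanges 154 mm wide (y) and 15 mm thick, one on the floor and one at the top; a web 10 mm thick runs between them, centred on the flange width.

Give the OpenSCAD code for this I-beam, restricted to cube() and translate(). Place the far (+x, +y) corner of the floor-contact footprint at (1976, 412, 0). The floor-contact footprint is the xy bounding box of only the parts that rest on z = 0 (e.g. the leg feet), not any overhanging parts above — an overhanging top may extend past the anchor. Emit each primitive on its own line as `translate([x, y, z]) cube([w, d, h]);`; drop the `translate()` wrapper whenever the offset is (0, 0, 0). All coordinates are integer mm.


translate([351, 258, 0]) cube([1625, 154, 15]);
translate([351, 330, 15]) cube([1625, 10, 256]);
translate([351, 258, 271]) cube([1625, 154, 15]);


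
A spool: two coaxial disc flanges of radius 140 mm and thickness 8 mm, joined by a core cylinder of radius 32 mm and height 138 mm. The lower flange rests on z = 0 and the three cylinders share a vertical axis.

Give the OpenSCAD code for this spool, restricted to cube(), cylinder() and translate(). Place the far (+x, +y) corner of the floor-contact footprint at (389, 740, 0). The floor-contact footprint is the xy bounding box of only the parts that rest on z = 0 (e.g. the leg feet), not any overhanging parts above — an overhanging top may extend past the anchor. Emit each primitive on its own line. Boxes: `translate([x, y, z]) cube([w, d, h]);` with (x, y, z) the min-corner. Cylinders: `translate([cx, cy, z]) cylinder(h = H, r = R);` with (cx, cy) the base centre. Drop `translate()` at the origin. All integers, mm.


translate([249, 600, 0]) cylinder(h = 8, r = 140);
translate([249, 600, 8]) cylinder(h = 138, r = 32);
translate([249, 600, 146]) cylinder(h = 8, r = 140);


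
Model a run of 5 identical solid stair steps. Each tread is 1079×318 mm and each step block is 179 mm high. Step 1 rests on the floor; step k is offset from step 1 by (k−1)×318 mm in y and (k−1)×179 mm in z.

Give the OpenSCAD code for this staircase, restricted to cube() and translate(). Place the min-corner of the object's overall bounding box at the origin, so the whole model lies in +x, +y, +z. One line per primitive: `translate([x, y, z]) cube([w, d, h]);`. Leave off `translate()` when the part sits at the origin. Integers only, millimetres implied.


cube([1079, 318, 179]);
translate([0, 318, 179]) cube([1079, 318, 179]);
translate([0, 636, 358]) cube([1079, 318, 179]);
translate([0, 954, 537]) cube([1079, 318, 179]);
translate([0, 1272, 716]) cube([1079, 318, 179]);


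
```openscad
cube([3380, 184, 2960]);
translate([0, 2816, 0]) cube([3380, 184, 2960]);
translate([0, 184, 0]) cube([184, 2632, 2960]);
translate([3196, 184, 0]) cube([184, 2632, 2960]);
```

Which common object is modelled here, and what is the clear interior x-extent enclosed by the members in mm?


A house (or room) frame. The interior width is 3012 mm.

Four 2960 mm walls enclosing a rectangle with no floor or roof — a room or house frame. Outside width is 3380 mm and wall thickness is 184 mm, so the interior width is 3380 − 2 × 184 = 3012 mm.


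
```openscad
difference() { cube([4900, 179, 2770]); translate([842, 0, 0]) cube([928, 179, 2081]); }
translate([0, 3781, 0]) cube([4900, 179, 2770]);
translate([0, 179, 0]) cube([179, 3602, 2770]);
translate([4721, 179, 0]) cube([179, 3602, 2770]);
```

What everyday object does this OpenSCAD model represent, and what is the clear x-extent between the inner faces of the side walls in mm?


A single room. The interior width is 4542 mm.

Four walls enclosing a rectangle with a door in the front wall — a room. Outside width 4900 minus two 179 mm walls gives 4542 mm.


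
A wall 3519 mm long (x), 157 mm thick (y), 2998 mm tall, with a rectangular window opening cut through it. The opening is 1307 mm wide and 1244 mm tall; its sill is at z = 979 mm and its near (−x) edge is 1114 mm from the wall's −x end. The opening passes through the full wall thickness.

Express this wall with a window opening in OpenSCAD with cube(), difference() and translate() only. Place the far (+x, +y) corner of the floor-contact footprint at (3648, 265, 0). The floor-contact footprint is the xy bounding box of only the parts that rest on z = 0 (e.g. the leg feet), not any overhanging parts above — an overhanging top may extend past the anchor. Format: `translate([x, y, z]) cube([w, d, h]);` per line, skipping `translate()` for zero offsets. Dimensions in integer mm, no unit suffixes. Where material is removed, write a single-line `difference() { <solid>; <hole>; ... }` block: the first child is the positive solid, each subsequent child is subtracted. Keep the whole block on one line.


difference() { translate([129, 108, 0]) cube([3519, 157, 2998]); translate([1243, 108, 979]) cube([1307, 157, 1244]); }


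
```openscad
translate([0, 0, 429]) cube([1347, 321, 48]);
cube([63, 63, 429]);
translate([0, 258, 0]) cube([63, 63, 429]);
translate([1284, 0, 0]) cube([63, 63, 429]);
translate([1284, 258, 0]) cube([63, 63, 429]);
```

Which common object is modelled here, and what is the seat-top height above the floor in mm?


A bench. The seat-top height is 477 mm.

A long slab on four corner posts — a bench. The slab sits at z = 429 with thickness 48, so the top is 429 + 48 = 477 mm.


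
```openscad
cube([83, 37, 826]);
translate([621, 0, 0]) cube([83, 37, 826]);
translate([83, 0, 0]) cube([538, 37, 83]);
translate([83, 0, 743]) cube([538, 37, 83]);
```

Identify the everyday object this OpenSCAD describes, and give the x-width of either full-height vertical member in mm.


A picture frame. The border width is 83 mm.

Four thin pieces enclosing a rectangular opening — a picture frame. The two full-height stiles are 826 mm tall; the top rail sits at z = 743 and is 83 mm tall, so the border above the opening is 826 − 743 = 83 mm, matching the stile x-width.


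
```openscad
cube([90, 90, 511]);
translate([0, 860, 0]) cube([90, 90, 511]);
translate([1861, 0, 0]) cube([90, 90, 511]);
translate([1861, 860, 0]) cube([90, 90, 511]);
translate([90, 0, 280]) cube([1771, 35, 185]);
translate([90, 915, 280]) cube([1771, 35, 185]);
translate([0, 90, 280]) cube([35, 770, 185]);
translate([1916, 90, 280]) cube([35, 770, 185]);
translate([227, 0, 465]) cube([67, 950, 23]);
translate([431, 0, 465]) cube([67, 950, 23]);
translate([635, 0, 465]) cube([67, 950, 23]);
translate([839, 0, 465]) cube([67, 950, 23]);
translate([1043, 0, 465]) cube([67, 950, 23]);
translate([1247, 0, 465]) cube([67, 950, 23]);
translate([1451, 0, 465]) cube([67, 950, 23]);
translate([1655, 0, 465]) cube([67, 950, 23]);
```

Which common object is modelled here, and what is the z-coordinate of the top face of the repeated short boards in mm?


A bed frame. The slat-top height is 488 mm.

Four posts, four rails, and a row of slats — a bed frame. Slats sit on the rails at z = 280 + 185 = 465; with slat thickness 23, the top is 488 mm.


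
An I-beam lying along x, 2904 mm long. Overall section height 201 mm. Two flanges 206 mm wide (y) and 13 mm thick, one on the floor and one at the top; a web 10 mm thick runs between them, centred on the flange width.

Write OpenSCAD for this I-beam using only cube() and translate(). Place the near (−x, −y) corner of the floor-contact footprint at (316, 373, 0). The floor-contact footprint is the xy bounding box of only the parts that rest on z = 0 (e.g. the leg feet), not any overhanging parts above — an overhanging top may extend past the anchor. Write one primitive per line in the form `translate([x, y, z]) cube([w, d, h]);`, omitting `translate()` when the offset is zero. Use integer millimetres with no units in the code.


translate([316, 373, 0]) cube([2904, 206, 13]);
translate([316, 471, 13]) cube([2904, 10, 175]);
translate([316, 373, 188]) cube([2904, 206, 13]);


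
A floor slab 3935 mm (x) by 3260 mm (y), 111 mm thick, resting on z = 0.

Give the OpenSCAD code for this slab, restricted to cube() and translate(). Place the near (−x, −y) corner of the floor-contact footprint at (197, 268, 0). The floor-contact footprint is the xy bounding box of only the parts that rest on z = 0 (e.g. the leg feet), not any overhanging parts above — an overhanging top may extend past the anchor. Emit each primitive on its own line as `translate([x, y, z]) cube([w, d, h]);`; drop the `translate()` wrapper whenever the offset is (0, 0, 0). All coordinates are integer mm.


translate([197, 268, 0]) cube([3935, 3260, 111]);


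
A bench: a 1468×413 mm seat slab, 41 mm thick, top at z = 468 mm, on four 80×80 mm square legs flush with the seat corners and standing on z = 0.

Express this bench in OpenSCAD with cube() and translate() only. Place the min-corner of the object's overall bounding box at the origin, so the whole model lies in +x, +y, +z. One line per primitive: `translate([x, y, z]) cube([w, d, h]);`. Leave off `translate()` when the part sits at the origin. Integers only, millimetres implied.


// leg_h = 468 − 41 = 427
translate([0, 0, 427]) cube([1468, 413, 41]);
cube([80, 80, 427]);
translate([0, 333, 0]) cube([80, 80, 427]);
translate([1388, 0, 0]) cube([80, 80, 427]);
translate([1388, 333, 0]) cube([80, 80, 427]);


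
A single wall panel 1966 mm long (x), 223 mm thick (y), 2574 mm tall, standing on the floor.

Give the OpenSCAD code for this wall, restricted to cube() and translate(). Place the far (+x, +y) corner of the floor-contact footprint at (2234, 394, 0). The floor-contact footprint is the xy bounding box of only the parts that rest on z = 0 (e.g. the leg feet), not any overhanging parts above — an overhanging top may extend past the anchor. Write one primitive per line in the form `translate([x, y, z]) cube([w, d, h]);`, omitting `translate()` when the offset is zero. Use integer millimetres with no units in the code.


translate([268, 171, 0]) cube([1966, 223, 2574]);


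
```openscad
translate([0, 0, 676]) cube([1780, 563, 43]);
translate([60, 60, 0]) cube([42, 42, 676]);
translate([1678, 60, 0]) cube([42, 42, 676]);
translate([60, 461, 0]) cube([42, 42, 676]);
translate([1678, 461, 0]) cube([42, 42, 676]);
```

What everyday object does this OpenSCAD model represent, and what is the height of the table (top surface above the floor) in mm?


A table. The table height is 719 mm.

A 1780×563×43 slab sits at z = 676 on four 42 mm square posts — a table. The top surface is at 676 + 43 = 719 mm.


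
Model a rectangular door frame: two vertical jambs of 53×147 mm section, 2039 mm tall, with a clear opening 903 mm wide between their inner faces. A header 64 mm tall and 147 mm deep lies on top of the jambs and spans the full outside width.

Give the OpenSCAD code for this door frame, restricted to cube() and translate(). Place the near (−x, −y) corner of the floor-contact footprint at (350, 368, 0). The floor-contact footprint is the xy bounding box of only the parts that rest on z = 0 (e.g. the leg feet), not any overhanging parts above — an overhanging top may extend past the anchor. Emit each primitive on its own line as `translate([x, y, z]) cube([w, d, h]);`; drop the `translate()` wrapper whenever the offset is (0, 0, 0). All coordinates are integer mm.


translate([350, 368, 0]) cube([53, 147, 2039]);
translate([1306, 368, 0]) cube([53, 147, 2039]);
translate([350, 368, 2039]) cube([1009, 147, 64]);


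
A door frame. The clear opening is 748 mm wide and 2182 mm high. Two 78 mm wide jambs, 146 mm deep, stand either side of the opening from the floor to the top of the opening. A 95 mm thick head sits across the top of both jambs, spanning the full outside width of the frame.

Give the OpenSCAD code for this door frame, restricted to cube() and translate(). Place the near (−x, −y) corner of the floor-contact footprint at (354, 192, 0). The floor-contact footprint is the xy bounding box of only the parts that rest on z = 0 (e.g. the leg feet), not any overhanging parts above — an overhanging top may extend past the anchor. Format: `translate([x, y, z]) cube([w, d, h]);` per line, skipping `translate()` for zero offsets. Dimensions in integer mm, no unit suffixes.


translate([354, 192, 0]) cube([78, 146, 2182]);
translate([1180, 192, 0]) cube([78, 146, 2182]);
translate([354, 192, 2182]) cube([904, 146, 95]);


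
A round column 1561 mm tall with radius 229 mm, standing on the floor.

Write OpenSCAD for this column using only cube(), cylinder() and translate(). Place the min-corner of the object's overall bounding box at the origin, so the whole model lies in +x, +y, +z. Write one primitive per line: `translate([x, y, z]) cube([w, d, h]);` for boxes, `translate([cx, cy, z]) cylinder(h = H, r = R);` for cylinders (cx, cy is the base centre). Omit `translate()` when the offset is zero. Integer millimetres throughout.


translate([229, 229, 0]) cylinder(h = 1561, r = 229);


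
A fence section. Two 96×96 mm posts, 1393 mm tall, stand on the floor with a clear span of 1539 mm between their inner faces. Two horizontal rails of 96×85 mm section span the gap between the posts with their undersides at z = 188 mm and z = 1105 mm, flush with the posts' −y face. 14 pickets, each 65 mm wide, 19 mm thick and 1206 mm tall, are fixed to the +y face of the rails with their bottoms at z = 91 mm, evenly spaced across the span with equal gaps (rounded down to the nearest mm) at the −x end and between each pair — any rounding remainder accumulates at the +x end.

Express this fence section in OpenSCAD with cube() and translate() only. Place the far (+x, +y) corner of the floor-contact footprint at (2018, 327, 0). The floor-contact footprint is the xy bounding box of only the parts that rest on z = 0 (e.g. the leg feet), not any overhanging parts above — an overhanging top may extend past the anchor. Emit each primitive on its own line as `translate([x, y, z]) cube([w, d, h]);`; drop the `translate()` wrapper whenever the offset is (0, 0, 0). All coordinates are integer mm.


translate([287, 231, 0]) cube([96, 96, 1393]);
translate([1922, 231, 0]) cube([96, 96, 1393]);
translate([383, 231, 188]) cube([1539, 96, 85]);
translate([383, 231, 1105]) cube([1539, 96, 85]);
translate([424, 327, 91]) cube([65, 19, 1206]);
translate([530, 327, 91]) cube([65, 19, 1206]);
translate([636, 327, 91]) cube([65, 19, 1206]);
translate([742, 327, 91]) cube([65, 19, 1206]);
translate([848, 327, 91]) cube([65, 19, 1206]);
translate([954, 327, 91]) cube([65, 19, 1206]);
translate([1060, 327, 91]) cube([65, 19, 1206]);
translate([1166, 327, 91]) cube([65, 19, 1206]);
translate([1272, 327, 91]) cube([65, 19, 1206]);
translate([1378, 327, 91]) cube([65, 19, 1206]);
translate([1484, 327, 91]) cube([65, 19, 1206]);
translate([1590, 327, 91]) cube([65, 19, 1206]);
translate([1696, 327, 91]) cube([65, 19, 1206]);
translate([1802, 327, 91]) cube([65, 19, 1206]);


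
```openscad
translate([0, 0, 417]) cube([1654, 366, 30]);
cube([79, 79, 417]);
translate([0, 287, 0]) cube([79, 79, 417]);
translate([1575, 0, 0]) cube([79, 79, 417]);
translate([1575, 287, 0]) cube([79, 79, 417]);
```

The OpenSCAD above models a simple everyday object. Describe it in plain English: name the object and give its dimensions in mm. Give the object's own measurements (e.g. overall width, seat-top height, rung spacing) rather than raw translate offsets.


A bench: a 1654×366 mm seat slab, 30 mm thick, top at z = 447 mm, on four 79×79 mm square legs flush with the seat corners and standing on z = 0.


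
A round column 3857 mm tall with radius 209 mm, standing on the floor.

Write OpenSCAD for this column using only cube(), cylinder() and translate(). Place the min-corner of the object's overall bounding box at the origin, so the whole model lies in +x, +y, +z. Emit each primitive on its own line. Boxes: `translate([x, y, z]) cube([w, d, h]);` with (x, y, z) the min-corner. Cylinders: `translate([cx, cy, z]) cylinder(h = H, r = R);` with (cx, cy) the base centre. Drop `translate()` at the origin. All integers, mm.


translate([209, 209, 0]) cylinder(h = 3857, r = 209);


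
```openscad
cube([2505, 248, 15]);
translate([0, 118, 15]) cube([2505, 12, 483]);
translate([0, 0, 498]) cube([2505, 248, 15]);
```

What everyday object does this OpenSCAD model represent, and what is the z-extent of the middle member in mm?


An I-beam. The web height is 483 mm.

Two wide flanges with a thin centred web — an I-beam. Overall 513 mm minus two 15 mm flanges gives a web of 513 − 2·15 = 483 mm.


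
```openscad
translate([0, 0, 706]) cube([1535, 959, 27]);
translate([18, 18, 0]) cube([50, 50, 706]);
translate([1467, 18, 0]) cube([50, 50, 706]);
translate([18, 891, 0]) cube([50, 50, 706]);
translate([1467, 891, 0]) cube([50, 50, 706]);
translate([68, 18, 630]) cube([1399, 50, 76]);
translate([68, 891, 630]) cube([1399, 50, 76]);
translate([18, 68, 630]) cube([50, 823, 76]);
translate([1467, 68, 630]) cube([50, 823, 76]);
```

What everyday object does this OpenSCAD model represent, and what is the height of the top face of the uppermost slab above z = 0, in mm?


A table. The table height is 733 mm.

A 1535×959×27 slab sits at z = 706 on four 50 mm square posts — a table. The top surface is at 706 + 27 = 733 mm.


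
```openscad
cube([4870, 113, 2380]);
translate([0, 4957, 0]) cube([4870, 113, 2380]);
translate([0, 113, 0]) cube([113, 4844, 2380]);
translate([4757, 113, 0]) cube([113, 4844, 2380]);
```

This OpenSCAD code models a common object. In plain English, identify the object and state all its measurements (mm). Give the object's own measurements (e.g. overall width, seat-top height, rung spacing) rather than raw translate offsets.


The wall frame of a small rectangular building: four walls, each 2380 mm tall and 113 mm thick, enclosing a footprint 4870 mm (x) by 5070 mm (y) outside-to-outside, with no floor or roof. The front and back walls (the −y and +y sides) span the full width; the two side walls fit between them.


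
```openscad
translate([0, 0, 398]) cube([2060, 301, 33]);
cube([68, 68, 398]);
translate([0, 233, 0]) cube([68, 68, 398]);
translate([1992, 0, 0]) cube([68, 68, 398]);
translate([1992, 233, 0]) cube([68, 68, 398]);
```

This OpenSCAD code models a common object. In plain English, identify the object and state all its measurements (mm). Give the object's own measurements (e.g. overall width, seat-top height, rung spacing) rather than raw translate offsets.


A bench: a 2060×301 mm seat slab, 33 mm thick, top at z = 431 mm, on four 68×68 mm square legs flush with the seat corners and standing on z = 0.


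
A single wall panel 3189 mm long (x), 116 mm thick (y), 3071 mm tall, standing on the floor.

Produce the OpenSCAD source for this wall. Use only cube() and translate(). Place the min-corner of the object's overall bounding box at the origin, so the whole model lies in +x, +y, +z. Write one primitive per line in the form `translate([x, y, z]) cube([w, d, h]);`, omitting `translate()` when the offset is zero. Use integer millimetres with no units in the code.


cube([3189, 116, 3071]);


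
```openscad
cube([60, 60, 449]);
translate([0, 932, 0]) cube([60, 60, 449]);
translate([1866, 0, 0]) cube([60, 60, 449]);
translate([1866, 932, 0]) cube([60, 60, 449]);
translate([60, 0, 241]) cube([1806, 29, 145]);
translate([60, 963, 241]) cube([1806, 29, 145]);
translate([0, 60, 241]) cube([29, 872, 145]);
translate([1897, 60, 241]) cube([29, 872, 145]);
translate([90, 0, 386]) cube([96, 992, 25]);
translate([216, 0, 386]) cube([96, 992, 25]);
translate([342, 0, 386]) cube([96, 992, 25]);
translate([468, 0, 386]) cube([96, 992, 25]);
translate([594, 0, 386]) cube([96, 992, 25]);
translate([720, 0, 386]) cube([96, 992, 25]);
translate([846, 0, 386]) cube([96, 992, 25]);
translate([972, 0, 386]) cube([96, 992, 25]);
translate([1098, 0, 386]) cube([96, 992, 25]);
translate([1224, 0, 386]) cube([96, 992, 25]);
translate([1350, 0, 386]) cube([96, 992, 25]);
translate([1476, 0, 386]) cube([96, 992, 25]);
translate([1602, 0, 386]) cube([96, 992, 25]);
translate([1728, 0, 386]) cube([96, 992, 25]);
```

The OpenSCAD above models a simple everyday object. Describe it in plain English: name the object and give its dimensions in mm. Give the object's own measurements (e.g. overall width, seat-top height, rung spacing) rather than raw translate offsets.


A bed frame 1926 mm long (x) by 992 mm wide (y). Four 60×60 mm corner posts, 449 mm tall, at the corners of the footprint. Four rails of 29 mm thickness and 145 mm height run between adjacent posts with their undersides at z = 241 mm, their outer faces flush with the outside of the frame (the two x-running rails run between the posts' inner faces; the two y-running rails run between the posts' inner faces). 14 slats, each 96 mm wide (x) and 25 mm thick, lie across the top of the two x-running rails, running the full 992 mm width of the frame in y; along x they sit between the end posts with a 30 mm gap after the −x posts and between neighbouring slats, leaving 42 mm before the +x posts.


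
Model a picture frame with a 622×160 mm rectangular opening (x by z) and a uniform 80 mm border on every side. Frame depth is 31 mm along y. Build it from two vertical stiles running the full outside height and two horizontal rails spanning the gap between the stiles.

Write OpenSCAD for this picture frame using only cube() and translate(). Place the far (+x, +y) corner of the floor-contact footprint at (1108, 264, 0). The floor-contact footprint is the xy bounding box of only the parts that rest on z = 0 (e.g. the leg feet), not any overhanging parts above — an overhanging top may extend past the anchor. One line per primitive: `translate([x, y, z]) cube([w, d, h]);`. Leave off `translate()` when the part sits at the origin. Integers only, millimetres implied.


translate([326, 233, 0]) cube([80, 31, 320]);
translate([1028, 233, 0]) cube([80, 31, 320]);
translate([406, 233, 0]) cube([622, 31, 80]);
translate([406, 233, 240]) cube([622, 31, 80]);


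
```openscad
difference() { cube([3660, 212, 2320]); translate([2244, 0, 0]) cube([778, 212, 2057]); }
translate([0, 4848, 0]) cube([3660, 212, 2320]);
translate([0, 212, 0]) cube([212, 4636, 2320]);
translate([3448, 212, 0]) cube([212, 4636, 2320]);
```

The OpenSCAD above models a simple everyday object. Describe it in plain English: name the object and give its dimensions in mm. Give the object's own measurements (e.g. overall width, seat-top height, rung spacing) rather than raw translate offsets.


A single room: four walls, each 2320 mm tall and 212 mm thick, enclosing an outside footprint 3660×5060 mm (x × y), no floor or roof. The front and back walls (−y and +y sides) run the full x-width; the side walls fit between their inner faces. A door opening 778 mm wide and 2057 mm tall is cut through the front wall from the floor up, its −x edge 2244 mm from the wall's −x end.


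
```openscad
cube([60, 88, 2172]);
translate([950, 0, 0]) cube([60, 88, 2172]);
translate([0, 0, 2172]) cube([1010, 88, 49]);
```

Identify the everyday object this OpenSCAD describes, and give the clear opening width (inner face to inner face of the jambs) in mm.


A door frame. The clear opening width is 890 mm.

Two 2172 mm tall posts with a header on top — a door frame. The left jamb is 60 mm wide at x = 0; the right jamb starts at x = 950. The clear opening is 950 − 60 = 890 mm.


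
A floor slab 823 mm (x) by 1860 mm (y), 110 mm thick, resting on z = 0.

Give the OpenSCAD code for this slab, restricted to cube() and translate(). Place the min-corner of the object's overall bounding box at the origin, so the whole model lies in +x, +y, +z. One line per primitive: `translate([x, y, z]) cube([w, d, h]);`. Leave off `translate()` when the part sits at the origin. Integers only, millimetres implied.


cube([823, 1860, 110]);


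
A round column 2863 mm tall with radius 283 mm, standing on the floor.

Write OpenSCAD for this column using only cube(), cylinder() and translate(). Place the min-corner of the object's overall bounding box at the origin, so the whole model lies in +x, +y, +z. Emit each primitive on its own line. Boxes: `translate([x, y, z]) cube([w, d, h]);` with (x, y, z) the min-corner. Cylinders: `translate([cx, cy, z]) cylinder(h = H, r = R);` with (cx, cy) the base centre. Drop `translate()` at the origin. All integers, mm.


translate([283, 283, 0]) cylinder(h = 2863, r = 283);


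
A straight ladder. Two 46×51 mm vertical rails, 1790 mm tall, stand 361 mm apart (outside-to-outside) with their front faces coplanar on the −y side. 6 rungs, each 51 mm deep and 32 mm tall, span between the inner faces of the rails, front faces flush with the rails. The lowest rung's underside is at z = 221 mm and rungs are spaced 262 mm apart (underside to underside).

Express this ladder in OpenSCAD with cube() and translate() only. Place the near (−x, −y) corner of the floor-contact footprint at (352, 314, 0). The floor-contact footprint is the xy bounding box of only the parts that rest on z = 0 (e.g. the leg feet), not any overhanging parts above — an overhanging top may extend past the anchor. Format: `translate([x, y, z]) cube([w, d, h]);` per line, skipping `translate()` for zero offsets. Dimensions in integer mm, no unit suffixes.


translate([352, 314, 0]) cube([46, 51, 1790]);
translate([667, 314, 0]) cube([46, 51, 1790]);
translate([398, 314, 221]) cube([269, 51, 32]);
translate([398, 314, 483]) cube([269, 51, 32]);
translate([398, 314, 745]) cube([269, 51, 32]);
translate([398, 314, 1007]) cube([269, 51, 32]);
translate([398, 314, 1269]) cube([269, 51, 32]);
translate([398, 314, 1531]) cube([269, 51, 32]);


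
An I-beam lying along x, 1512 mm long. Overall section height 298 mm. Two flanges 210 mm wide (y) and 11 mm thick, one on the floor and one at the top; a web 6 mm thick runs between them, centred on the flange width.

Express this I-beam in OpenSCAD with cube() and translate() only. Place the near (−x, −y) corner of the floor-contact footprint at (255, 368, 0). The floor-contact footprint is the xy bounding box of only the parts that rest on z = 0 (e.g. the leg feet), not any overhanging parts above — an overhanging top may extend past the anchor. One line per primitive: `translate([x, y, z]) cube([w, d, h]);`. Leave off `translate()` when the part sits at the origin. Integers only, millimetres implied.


translate([255, 368, 0]) cube([1512, 210, 11]);
translate([255, 470, 11]) cube([1512, 6, 276]);
translate([255, 368, 287]) cube([1512, 210, 11]);


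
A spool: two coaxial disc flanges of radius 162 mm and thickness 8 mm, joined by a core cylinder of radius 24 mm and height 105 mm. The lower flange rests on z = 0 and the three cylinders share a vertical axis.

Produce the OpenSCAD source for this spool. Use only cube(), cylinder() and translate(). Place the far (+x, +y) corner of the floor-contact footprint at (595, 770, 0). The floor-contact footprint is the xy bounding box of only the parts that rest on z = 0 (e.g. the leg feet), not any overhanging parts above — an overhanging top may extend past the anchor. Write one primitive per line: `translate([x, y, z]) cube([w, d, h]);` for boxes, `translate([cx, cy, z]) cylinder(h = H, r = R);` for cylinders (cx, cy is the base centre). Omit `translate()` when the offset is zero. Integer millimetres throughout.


translate([433, 608, 0]) cylinder(h = 8, r = 162);
translate([433, 608, 8]) cylinder(h = 105, r = 24);
translate([433, 608, 113]) cylinder(h = 8, r = 162);


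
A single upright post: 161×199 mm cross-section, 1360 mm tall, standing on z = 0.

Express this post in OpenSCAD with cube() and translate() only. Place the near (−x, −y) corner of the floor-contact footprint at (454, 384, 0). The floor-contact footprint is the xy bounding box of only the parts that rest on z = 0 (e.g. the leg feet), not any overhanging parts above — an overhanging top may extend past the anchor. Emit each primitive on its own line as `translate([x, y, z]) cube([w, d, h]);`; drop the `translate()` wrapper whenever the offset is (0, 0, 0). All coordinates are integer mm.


translate([454, 384, 0]) cube([161, 199, 1360]);


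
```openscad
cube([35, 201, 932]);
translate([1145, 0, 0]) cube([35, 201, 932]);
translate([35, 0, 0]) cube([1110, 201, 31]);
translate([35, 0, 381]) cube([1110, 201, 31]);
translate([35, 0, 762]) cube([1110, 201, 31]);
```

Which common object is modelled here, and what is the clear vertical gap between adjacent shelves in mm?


A bookshelf. The clear shelf gap is 350 mm.

Two tall side panels with 3 horizontal boards between them — a bookshelf. The first two shelf undersides are at z = 0 and z = 381; with shelf thickness 31, the clear gap is 381 − 0 − 31 = 350 mm.


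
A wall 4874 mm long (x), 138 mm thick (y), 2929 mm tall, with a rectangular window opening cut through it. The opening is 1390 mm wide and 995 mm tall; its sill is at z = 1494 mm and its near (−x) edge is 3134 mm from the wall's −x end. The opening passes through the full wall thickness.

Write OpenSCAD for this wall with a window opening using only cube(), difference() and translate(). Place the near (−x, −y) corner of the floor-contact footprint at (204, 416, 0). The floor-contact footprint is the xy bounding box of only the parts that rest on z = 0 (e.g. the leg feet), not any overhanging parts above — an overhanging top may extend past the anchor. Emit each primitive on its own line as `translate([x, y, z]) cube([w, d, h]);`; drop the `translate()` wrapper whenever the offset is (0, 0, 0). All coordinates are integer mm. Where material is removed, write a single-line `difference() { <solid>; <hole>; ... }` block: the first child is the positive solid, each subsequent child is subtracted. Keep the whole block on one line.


difference() { translate([204, 416, 0]) cube([4874, 138, 2929]); translate([3338, 416, 1494]) cube([1390, 138, 995]); }
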